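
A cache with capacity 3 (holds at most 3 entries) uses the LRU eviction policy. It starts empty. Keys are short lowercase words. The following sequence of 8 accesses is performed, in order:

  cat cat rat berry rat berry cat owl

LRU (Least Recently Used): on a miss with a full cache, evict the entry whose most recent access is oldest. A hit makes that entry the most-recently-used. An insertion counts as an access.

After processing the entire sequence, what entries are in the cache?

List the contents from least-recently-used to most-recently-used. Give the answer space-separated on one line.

Answer: berry cat owl

Derivation:
LRU simulation (capacity=3):
  1. access cat: MISS. Cache (LRU->MRU): [cat]
  2. access cat: HIT. Cache (LRU->MRU): [cat]
  3. access rat: MISS. Cache (LRU->MRU): [cat rat]
  4. access berry: MISS. Cache (LRU->MRU): [cat rat berry]
  5. access rat: HIT. Cache (LRU->MRU): [cat berry rat]
  6. access berry: HIT. Cache (LRU->MRU): [cat rat berry]
  7. access cat: HIT. Cache (LRU->MRU): [rat berry cat]
  8. access owl: MISS, evict rat. Cache (LRU->MRU): [berry cat owl]
Total: 4 hits, 4 misses, 1 evictions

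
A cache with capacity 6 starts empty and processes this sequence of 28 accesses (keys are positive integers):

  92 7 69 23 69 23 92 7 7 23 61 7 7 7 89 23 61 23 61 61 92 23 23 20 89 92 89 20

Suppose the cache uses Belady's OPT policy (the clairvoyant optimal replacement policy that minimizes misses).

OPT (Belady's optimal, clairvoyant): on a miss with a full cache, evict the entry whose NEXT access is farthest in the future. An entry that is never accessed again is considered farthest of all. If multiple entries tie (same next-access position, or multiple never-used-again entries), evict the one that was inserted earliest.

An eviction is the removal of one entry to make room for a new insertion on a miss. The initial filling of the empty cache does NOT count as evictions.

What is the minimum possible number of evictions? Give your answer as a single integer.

OPT (Belady) simulation (capacity=6):
  1. access 92: MISS. Cache: [92]
  2. access 7: MISS. Cache: [92 7]
  3. access 69: MISS. Cache: [92 7 69]
  4. access 23: MISS. Cache: [92 7 69 23]
  5. access 69: HIT. Next use of 69: never. Cache: [92 7 69 23]
  6. access 23: HIT. Next use of 23: step 10. Cache: [92 7 69 23]
  7. access 92: HIT. Next use of 92: step 21. Cache: [92 7 69 23]
  8. access 7: HIT. Next use of 7: step 9. Cache: [92 7 69 23]
  9. access 7: HIT. Next use of 7: step 12. Cache: [92 7 69 23]
  10. access 23: HIT. Next use of 23: step 16. Cache: [92 7 69 23]
  11. access 61: MISS. Cache: [92 7 69 23 61]
  12. access 7: HIT. Next use of 7: step 13. Cache: [92 7 69 23 61]
  13. access 7: HIT. Next use of 7: step 14. Cache: [92 7 69 23 61]
  14. access 7: HIT. Next use of 7: never. Cache: [92 7 69 23 61]
  15. access 89: MISS. Cache: [92 7 69 23 61 89]
  16. access 23: HIT. Next use of 23: step 18. Cache: [92 7 69 23 61 89]
  17. access 61: HIT. Next use of 61: step 19. Cache: [92 7 69 23 61 89]
  18. access 23: HIT. Next use of 23: step 22. Cache: [92 7 69 23 61 89]
  19. access 61: HIT. Next use of 61: step 20. Cache: [92 7 69 23 61 89]
  20. access 61: HIT. Next use of 61: never. Cache: [92 7 69 23 61 89]
  21. access 92: HIT. Next use of 92: step 26. Cache: [92 7 69 23 61 89]
  22. access 23: HIT. Next use of 23: step 23. Cache: [92 7 69 23 61 89]
  23. access 23: HIT. Next use of 23: never. Cache: [92 7 69 23 61 89]
  24. access 20: MISS, evict 7 (next use: never). Cache: [92 69 23 61 89 20]
  25. access 89: HIT. Next use of 89: step 27. Cache: [92 69 23 61 89 20]
  26. access 92: HIT. Next use of 92: never. Cache: [92 69 23 61 89 20]
  27. access 89: HIT. Next use of 89: never. Cache: [92 69 23 61 89 20]
  28. access 20: HIT. Next use of 20: never. Cache: [92 69 23 61 89 20]
Total: 21 hits, 7 misses, 1 evictions

Answer: 1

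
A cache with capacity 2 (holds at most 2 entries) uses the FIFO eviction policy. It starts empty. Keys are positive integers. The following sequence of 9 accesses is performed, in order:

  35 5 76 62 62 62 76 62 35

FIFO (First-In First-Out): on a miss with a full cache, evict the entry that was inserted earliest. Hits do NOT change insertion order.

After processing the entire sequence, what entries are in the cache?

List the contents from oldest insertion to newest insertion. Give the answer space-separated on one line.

FIFO simulation (capacity=2):
  1. access 35: MISS. Cache (old->new): [35]
  2. access 5: MISS. Cache (old->new): [35 5]
  3. access 76: MISS, evict 35. Cache (old->new): [5 76]
  4. access 62: MISS, evict 5. Cache (old->new): [76 62]
  5. access 62: HIT. Cache (old->new): [76 62]
  6. access 62: HIT. Cache (old->new): [76 62]
  7. access 76: HIT. Cache (old->new): [76 62]
  8. access 62: HIT. Cache (old->new): [76 62]
  9. access 35: MISS, evict 76. Cache (old->new): [62 35]
Total: 4 hits, 5 misses, 3 evictions

Answer: 62 35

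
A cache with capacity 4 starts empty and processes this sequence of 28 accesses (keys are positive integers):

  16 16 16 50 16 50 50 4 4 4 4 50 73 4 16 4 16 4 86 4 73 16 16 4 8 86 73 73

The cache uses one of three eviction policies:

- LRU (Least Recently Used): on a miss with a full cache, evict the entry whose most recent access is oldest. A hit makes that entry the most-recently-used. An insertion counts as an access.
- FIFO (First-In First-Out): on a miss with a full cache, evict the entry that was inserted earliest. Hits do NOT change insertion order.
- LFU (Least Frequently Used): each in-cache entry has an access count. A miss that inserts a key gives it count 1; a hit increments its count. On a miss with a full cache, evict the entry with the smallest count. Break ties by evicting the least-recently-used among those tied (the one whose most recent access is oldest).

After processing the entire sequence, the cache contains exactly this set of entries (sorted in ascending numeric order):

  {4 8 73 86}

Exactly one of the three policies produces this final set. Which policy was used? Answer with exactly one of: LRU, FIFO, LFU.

Simulating under each policy and comparing final sets:
  LRU: final set = {4 8 73 86} -> MATCHES target
  FIFO: final set = {8 16 73 86} -> differs
  LFU: final set = {4 16 50 73} -> differs
Only LRU produces the target set.

Answer: LRU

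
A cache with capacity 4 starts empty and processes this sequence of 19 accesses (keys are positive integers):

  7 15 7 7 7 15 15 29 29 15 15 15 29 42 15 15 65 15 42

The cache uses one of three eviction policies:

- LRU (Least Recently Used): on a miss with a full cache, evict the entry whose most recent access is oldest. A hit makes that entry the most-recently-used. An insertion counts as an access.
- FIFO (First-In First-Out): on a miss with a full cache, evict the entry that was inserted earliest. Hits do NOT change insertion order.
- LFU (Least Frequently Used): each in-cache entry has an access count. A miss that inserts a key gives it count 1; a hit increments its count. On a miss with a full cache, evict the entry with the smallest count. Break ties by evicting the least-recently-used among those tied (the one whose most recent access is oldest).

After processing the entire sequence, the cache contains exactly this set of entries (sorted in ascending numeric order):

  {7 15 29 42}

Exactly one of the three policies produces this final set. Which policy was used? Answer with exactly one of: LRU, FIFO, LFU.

Simulating under each policy and comparing final sets:
  LRU: final set = {15 29 42 65} -> differs
  FIFO: final set = {15 29 42 65} -> differs
  LFU: final set = {7 15 29 42} -> MATCHES target
Only LFU produces the target set.

Answer: LFU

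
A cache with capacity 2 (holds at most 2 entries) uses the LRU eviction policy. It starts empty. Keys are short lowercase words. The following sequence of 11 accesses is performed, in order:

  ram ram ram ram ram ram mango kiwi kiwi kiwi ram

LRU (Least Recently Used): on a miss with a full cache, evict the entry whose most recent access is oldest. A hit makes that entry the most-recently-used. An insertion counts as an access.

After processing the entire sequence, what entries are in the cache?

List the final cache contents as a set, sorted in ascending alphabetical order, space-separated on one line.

LRU simulation (capacity=2):
  1. access ram: MISS. Cache (LRU->MRU): [ram]
  2. access ram: HIT. Cache (LRU->MRU): [ram]
  3. access ram: HIT. Cache (LRU->MRU): [ram]
  4. access ram: HIT. Cache (LRU->MRU): [ram]
  5. access ram: HIT. Cache (LRU->MRU): [ram]
  6. access ram: HIT. Cache (LRU->MRU): [ram]
  7. access mango: MISS. Cache (LRU->MRU): [ram mango]
  8. access kiwi: MISS, evict ram. Cache (LRU->MRU): [mango kiwi]
  9. access kiwi: HIT. Cache (LRU->MRU): [mango kiwi]
  10. access kiwi: HIT. Cache (LRU->MRU): [mango kiwi]
  11. access ram: MISS, evict mango. Cache (LRU->MRU): [kiwi ram]
Total: 7 hits, 4 misses, 2 evictions

Answer: kiwi ram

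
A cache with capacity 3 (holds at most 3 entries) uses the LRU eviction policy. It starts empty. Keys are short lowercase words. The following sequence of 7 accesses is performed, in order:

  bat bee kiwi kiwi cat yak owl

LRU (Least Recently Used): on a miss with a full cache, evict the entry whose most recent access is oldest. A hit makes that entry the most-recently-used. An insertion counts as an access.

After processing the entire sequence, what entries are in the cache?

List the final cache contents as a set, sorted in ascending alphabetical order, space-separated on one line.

LRU simulation (capacity=3):
  1. access bat: MISS. Cache (LRU->MRU): [bat]
  2. access bee: MISS. Cache (LRU->MRU): [bat bee]
  3. access kiwi: MISS. Cache (LRU->MRU): [bat bee kiwi]
  4. access kiwi: HIT. Cache (LRU->MRU): [bat bee kiwi]
  5. access cat: MISS, evict bat. Cache (LRU->MRU): [bee kiwi cat]
  6. access yak: MISS, evict bee. Cache (LRU->MRU): [kiwi cat yak]
  7. access owl: MISS, evict kiwi. Cache (LRU->MRU): [cat yak owl]
Total: 1 hits, 6 misses, 3 evictions

Answer: cat owl yak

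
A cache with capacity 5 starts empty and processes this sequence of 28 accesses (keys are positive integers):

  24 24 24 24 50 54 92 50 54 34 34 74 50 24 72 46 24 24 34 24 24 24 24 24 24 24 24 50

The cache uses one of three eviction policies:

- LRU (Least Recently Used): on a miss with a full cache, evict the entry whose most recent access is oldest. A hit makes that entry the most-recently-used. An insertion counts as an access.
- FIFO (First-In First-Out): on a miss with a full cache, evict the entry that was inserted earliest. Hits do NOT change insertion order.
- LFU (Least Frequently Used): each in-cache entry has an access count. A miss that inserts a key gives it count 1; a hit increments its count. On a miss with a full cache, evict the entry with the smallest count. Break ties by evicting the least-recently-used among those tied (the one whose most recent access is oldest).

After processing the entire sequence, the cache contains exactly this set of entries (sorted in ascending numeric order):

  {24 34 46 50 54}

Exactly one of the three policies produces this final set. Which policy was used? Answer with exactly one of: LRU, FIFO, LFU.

Answer: LFU

Derivation:
Simulating under each policy and comparing final sets:
  LRU: final set = {24 34 46 50 72} -> differs
  FIFO: final set = {24 46 50 72 74} -> differs
  LFU: final set = {24 34 46 50 54} -> MATCHES target
Only LFU produces the target set.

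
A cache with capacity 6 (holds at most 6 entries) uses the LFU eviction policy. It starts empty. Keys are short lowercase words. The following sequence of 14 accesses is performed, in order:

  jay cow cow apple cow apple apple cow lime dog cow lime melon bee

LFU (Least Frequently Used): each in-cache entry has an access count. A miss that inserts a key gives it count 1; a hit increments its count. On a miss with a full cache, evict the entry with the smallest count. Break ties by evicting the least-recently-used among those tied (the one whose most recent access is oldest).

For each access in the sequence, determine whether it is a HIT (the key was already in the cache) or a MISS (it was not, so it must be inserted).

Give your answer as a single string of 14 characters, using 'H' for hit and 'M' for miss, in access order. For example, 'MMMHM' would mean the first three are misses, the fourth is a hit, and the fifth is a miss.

Answer: MMHMHHHHMMHHMM

Derivation:
LFU simulation (capacity=6):
  1. access jay: MISS. Cache: [jay(c=1)]
  2. access cow: MISS. Cache: [jay(c=1) cow(c=1)]
  3. access cow: HIT, count now 2. Cache: [jay(c=1) cow(c=2)]
  4. access apple: MISS. Cache: [jay(c=1) apple(c=1) cow(c=2)]
  5. access cow: HIT, count now 3. Cache: [jay(c=1) apple(c=1) cow(c=3)]
  6. access apple: HIT, count now 2. Cache: [jay(c=1) apple(c=2) cow(c=3)]
  7. access apple: HIT, count now 3. Cache: [jay(c=1) cow(c=3) apple(c=3)]
  8. access cow: HIT, count now 4. Cache: [jay(c=1) apple(c=3) cow(c=4)]
  9. access lime: MISS. Cache: [jay(c=1) lime(c=1) apple(c=3) cow(c=4)]
  10. access dog: MISS. Cache: [jay(c=1) lime(c=1) dog(c=1) apple(c=3) cow(c=4)]
  11. access cow: HIT, count now 5. Cache: [jay(c=1) lime(c=1) dog(c=1) apple(c=3) cow(c=5)]
  12. access lime: HIT, count now 2. Cache: [jay(c=1) dog(c=1) lime(c=2) apple(c=3) cow(c=5)]
  13. access melon: MISS. Cache: [jay(c=1) dog(c=1) melon(c=1) lime(c=2) apple(c=3) cow(c=5)]
  14. access bee: MISS, evict jay(c=1). Cache: [dog(c=1) melon(c=1) bee(c=1) lime(c=2) apple(c=3) cow(c=5)]
Total: 7 hits, 7 misses, 1 evictions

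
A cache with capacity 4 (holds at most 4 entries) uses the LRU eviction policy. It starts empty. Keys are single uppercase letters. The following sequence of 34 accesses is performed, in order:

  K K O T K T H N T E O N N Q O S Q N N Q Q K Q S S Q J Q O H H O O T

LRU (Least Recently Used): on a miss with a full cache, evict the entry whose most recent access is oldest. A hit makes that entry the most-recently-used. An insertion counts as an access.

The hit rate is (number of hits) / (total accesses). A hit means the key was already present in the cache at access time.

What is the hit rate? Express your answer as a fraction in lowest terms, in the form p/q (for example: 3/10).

LRU simulation (capacity=4):
  1. access K: MISS. Cache (LRU->MRU): [K]
  2. access K: HIT. Cache (LRU->MRU): [K]
  3. access O: MISS. Cache (LRU->MRU): [K O]
  4. access T: MISS. Cache (LRU->MRU): [K O T]
  5. access K: HIT. Cache (LRU->MRU): [O T K]
  6. access T: HIT. Cache (LRU->MRU): [O K T]
  7. access H: MISS. Cache (LRU->MRU): [O K T H]
  8. access N: MISS, evict O. Cache (LRU->MRU): [K T H N]
  9. access T: HIT. Cache (LRU->MRU): [K H N T]
  10. access E: MISS, evict K. Cache (LRU->MRU): [H N T E]
  11. access O: MISS, evict H. Cache (LRU->MRU): [N T E O]
  12. access N: HIT. Cache (LRU->MRU): [T E O N]
  13. access N: HIT. Cache (LRU->MRU): [T E O N]
  14. access Q: MISS, evict T. Cache (LRU->MRU): [E O N Q]
  15. access O: HIT. Cache (LRU->MRU): [E N Q O]
  16. access S: MISS, evict E. Cache (LRU->MRU): [N Q O S]
  17. access Q: HIT. Cache (LRU->MRU): [N O S Q]
  18. access N: HIT. Cache (LRU->MRU): [O S Q N]
  19. access N: HIT. Cache (LRU->MRU): [O S Q N]
  20. access Q: HIT. Cache (LRU->MRU): [O S N Q]
  21. access Q: HIT. Cache (LRU->MRU): [O S N Q]
  22. access K: MISS, evict O. Cache (LRU->MRU): [S N Q K]
  23. access Q: HIT. Cache (LRU->MRU): [S N K Q]
  24. access S: HIT. Cache (LRU->MRU): [N K Q S]
  25. access S: HIT. Cache (LRU->MRU): [N K Q S]
  26. access Q: HIT. Cache (LRU->MRU): [N K S Q]
  27. access J: MISS, evict N. Cache (LRU->MRU): [K S Q J]
  28. access Q: HIT. Cache (LRU->MRU): [K S J Q]
  29. access O: MISS, evict K. Cache (LRU->MRU): [S J Q O]
  30. access H: MISS, evict S. Cache (LRU->MRU): [J Q O H]
  31. access H: HIT. Cache (LRU->MRU): [J Q O H]
  32. access O: HIT. Cache (LRU->MRU): [J Q H O]
  33. access O: HIT. Cache (LRU->MRU): [J Q H O]
  34. access T: MISS, evict J. Cache (LRU->MRU): [Q H O T]
Total: 20 hits, 14 misses, 10 evictions

Hit rate = 20/34 = 10/17

Answer: 10/17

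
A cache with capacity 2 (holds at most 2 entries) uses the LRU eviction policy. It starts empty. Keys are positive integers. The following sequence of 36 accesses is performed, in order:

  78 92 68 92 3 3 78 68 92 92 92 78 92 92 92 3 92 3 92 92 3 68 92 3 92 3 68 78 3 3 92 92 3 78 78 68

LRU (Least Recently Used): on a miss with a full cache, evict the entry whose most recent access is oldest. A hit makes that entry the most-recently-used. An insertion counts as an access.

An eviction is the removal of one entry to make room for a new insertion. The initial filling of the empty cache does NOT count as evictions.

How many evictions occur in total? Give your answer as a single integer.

LRU simulation (capacity=2):
  1. access 78: MISS. Cache (LRU->MRU): [78]
  2. access 92: MISS. Cache (LRU->MRU): [78 92]
  3. access 68: MISS, evict 78. Cache (LRU->MRU): [92 68]
  4. access 92: HIT. Cache (LRU->MRU): [68 92]
  5. access 3: MISS, evict 68. Cache (LRU->MRU): [92 3]
  6. access 3: HIT. Cache (LRU->MRU): [92 3]
  7. access 78: MISS, evict 92. Cache (LRU->MRU): [3 78]
  8. access 68: MISS, evict 3. Cache (LRU->MRU): [78 68]
  9. access 92: MISS, evict 78. Cache (LRU->MRU): [68 92]
  10. access 92: HIT. Cache (LRU->MRU): [68 92]
  11. access 92: HIT. Cache (LRU->MRU): [68 92]
  12. access 78: MISS, evict 68. Cache (LRU->MRU): [92 78]
  13. access 92: HIT. Cache (LRU->MRU): [78 92]
  14. access 92: HIT. Cache (LRU->MRU): [78 92]
  15. access 92: HIT. Cache (LRU->MRU): [78 92]
  16. access 3: MISS, evict 78. Cache (LRU->MRU): [92 3]
  17. access 92: HIT. Cache (LRU->MRU): [3 92]
  18. access 3: HIT. Cache (LRU->MRU): [92 3]
  19. access 92: HIT. Cache (LRU->MRU): [3 92]
  20. access 92: HIT. Cache (LRU->MRU): [3 92]
  21. access 3: HIT. Cache (LRU->MRU): [92 3]
  22. access 68: MISS, evict 92. Cache (LRU->MRU): [3 68]
  23. access 92: MISS, evict 3. Cache (LRU->MRU): [68 92]
  24. access 3: MISS, evict 68. Cache (LRU->MRU): [92 3]
  25. access 92: HIT. Cache (LRU->MRU): [3 92]
  26. access 3: HIT. Cache (LRU->MRU): [92 3]
  27. access 68: MISS, evict 92. Cache (LRU->MRU): [3 68]
  28. access 78: MISS, evict 3. Cache (LRU->MRU): [68 78]
  29. access 3: MISS, evict 68. Cache (LRU->MRU): [78 3]
  30. access 3: HIT. Cache (LRU->MRU): [78 3]
  31. access 92: MISS, evict 78. Cache (LRU->MRU): [3 92]
  32. access 92: HIT. Cache (LRU->MRU): [3 92]
  33. access 3: HIT. Cache (LRU->MRU): [92 3]
  34. access 78: MISS, evict 92. Cache (LRU->MRU): [3 78]
  35. access 78: HIT. Cache (LRU->MRU): [3 78]
  36. access 68: MISS, evict 3. Cache (LRU->MRU): [78 68]
Total: 18 hits, 18 misses, 16 evictions

Answer: 16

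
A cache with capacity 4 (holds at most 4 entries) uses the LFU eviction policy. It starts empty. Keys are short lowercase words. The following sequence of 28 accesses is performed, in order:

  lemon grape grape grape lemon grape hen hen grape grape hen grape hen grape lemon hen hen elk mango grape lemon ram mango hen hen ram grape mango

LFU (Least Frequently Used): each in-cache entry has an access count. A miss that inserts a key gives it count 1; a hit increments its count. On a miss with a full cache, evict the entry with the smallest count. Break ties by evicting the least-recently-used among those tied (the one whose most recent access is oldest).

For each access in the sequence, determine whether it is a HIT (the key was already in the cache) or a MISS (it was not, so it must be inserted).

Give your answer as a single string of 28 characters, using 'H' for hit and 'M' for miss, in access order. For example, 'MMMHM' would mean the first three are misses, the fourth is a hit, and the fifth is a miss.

Answer: MMHHHHMHHHHHHHHHHMMHHMMHHMHM

Derivation:
LFU simulation (capacity=4):
  1. access lemon: MISS. Cache: [lemon(c=1)]
  2. access grape: MISS. Cache: [lemon(c=1) grape(c=1)]
  3. access grape: HIT, count now 2. Cache: [lemon(c=1) grape(c=2)]
  4. access grape: HIT, count now 3. Cache: [lemon(c=1) grape(c=3)]
  5. access lemon: HIT, count now 2. Cache: [lemon(c=2) grape(c=3)]
  6. access grape: HIT, count now 4. Cache: [lemon(c=2) grape(c=4)]
  7. access hen: MISS. Cache: [hen(c=1) lemon(c=2) grape(c=4)]
  8. access hen: HIT, count now 2. Cache: [lemon(c=2) hen(c=2) grape(c=4)]
  9. access grape: HIT, count now 5. Cache: [lemon(c=2) hen(c=2) grape(c=5)]
  10. access grape: HIT, count now 6. Cache: [lemon(c=2) hen(c=2) grape(c=6)]
  11. access hen: HIT, count now 3. Cache: [lemon(c=2) hen(c=3) grape(c=6)]
  12. access grape: HIT, count now 7. Cache: [lemon(c=2) hen(c=3) grape(c=7)]
  13. access hen: HIT, count now 4. Cache: [lemon(c=2) hen(c=4) grape(c=7)]
  14. access grape: HIT, count now 8. Cache: [lemon(c=2) hen(c=4) grape(c=8)]
  15. access lemon: HIT, count now 3. Cache: [lemon(c=3) hen(c=4) grape(c=8)]
  16. access hen: HIT, count now 5. Cache: [lemon(c=3) hen(c=5) grape(c=8)]
  17. access hen: HIT, count now 6. Cache: [lemon(c=3) hen(c=6) grape(c=8)]
  18. access elk: MISS. Cache: [elk(c=1) lemon(c=3) hen(c=6) grape(c=8)]
  19. access mango: MISS, evict elk(c=1). Cache: [mango(c=1) lemon(c=3) hen(c=6) grape(c=8)]
  20. access grape: HIT, count now 9. Cache: [mango(c=1) lemon(c=3) hen(c=6) grape(c=9)]
  21. access lemon: HIT, count now 4. Cache: [mango(c=1) lemon(c=4) hen(c=6) grape(c=9)]
  22. access ram: MISS, evict mango(c=1). Cache: [ram(c=1) lemon(c=4) hen(c=6) grape(c=9)]
  23. access mango: MISS, evict ram(c=1). Cache: [mango(c=1) lemon(c=4) hen(c=6) grape(c=9)]
  24. access hen: HIT, count now 7. Cache: [mango(c=1) lemon(c=4) hen(c=7) grape(c=9)]
  25. access hen: HIT, count now 8. Cache: [mango(c=1) lemon(c=4) hen(c=8) grape(c=9)]
  26. access ram: MISS, evict mango(c=1). Cache: [ram(c=1) lemon(c=4) hen(c=8) grape(c=9)]
  27. access grape: HIT, count now 10. Cache: [ram(c=1) lemon(c=4) hen(c=8) grape(c=10)]
  28. access mango: MISS, evict ram(c=1). Cache: [mango(c=1) lemon(c=4) hen(c=8) grape(c=10)]
Total: 19 hits, 9 misses, 5 evictions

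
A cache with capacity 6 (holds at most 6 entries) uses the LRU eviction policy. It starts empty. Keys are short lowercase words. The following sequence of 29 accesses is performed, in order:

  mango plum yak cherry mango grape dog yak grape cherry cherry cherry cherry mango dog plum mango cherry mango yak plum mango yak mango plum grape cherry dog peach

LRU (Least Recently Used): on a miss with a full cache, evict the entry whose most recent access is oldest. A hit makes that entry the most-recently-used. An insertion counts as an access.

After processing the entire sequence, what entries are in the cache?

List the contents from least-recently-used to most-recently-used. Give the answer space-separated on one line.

Answer: mango plum grape cherry dog peach

Derivation:
LRU simulation (capacity=6):
  1. access mango: MISS. Cache (LRU->MRU): [mango]
  2. access plum: MISS. Cache (LRU->MRU): [mango plum]
  3. access yak: MISS. Cache (LRU->MRU): [mango plum yak]
  4. access cherry: MISS. Cache (LRU->MRU): [mango plum yak cherry]
  5. access mango: HIT. Cache (LRU->MRU): [plum yak cherry mango]
  6. access grape: MISS. Cache (LRU->MRU): [plum yak cherry mango grape]
  7. access dog: MISS. Cache (LRU->MRU): [plum yak cherry mango grape dog]
  8. access yak: HIT. Cache (LRU->MRU): [plum cherry mango grape dog yak]
  9. access grape: HIT. Cache (LRU->MRU): [plum cherry mango dog yak grape]
  10. access cherry: HIT. Cache (LRU->MRU): [plum mango dog yak grape cherry]
  11. access cherry: HIT. Cache (LRU->MRU): [plum mango dog yak grape cherry]
  12. access cherry: HIT. Cache (LRU->MRU): [plum mango dog yak grape cherry]
  13. access cherry: HIT. Cache (LRU->MRU): [plum mango dog yak grape cherry]
  14. access mango: HIT. Cache (LRU->MRU): [plum dog yak grape cherry mango]
  15. access dog: HIT. Cache (LRU->MRU): [plum yak grape cherry mango dog]
  16. access plum: HIT. Cache (LRU->MRU): [yak grape cherry mango dog plum]
  17. access mango: HIT. Cache (LRU->MRU): [yak grape cherry dog plum mango]
  18. access cherry: HIT. Cache (LRU->MRU): [yak grape dog plum mango cherry]
  19. access mango: HIT. Cache (LRU->MRU): [yak grape dog plum cherry mango]
  20. access yak: HIT. Cache (LRU->MRU): [grape dog plum cherry mango yak]
  21. access plum: HIT. Cache (LRU->MRU): [grape dog cherry mango yak plum]
  22. access mango: HIT. Cache (LRU->MRU): [grape dog cherry yak plum mango]
  23. access yak: HIT. Cache (LRU->MRU): [grape dog cherry plum mango yak]
  24. access mango: HIT. Cache (LRU->MRU): [grape dog cherry plum yak mango]
  25. access plum: HIT. Cache (LRU->MRU): [grape dog cherry yak mango plum]
  26. access grape: HIT. Cache (LRU->MRU): [dog cherry yak mango plum grape]
  27. access cherry: HIT. Cache (LRU->MRU): [dog yak mango plum grape cherry]
  28. access dog: HIT. Cache (LRU->MRU): [yak mango plum grape cherry dog]
  29. access peach: MISS, evict yak. Cache (LRU->MRU): [mango plum grape cherry dog peach]
Total: 22 hits, 7 misses, 1 evictions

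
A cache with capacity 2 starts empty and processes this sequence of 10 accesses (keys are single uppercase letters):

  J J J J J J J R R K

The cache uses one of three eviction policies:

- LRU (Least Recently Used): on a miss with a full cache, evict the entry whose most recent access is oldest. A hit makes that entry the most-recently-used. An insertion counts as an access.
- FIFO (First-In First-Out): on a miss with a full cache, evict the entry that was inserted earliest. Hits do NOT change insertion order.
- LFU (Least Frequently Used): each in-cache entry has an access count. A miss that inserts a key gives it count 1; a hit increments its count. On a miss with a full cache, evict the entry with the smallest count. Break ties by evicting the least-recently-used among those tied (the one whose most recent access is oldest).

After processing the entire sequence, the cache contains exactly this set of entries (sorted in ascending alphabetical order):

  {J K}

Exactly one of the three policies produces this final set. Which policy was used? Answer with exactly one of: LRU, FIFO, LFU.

Answer: LFU

Derivation:
Simulating under each policy and comparing final sets:
  LRU: final set = {K R} -> differs
  FIFO: final set = {K R} -> differs
  LFU: final set = {J K} -> MATCHES target
Only LFU produces the target set.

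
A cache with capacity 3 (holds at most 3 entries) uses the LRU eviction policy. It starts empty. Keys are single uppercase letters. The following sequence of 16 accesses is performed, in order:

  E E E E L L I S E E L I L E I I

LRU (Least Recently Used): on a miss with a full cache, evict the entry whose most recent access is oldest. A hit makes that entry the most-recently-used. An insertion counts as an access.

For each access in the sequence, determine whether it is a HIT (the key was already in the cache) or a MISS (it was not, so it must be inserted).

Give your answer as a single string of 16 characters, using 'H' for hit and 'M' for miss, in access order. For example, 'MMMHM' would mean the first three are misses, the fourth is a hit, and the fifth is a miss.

Answer: MHHHMHMMMHMMHHHH

Derivation:
LRU simulation (capacity=3):
  1. access E: MISS. Cache (LRU->MRU): [E]
  2. access E: HIT. Cache (LRU->MRU): [E]
  3. access E: HIT. Cache (LRU->MRU): [E]
  4. access E: HIT. Cache (LRU->MRU): [E]
  5. access L: MISS. Cache (LRU->MRU): [E L]
  6. access L: HIT. Cache (LRU->MRU): [E L]
  7. access I: MISS. Cache (LRU->MRU): [E L I]
  8. access S: MISS, evict E. Cache (LRU->MRU): [L I S]
  9. access E: MISS, evict L. Cache (LRU->MRU): [I S E]
  10. access E: HIT. Cache (LRU->MRU): [I S E]
  11. access L: MISS, evict I. Cache (LRU->MRU): [S E L]
  12. access I: MISS, evict S. Cache (LRU->MRU): [E L I]
  13. access L: HIT. Cache (LRU->MRU): [E I L]
  14. access E: HIT. Cache (LRU->MRU): [I L E]
  15. access I: HIT. Cache (LRU->MRU): [L E I]
  16. access I: HIT. Cache (LRU->MRU): [L E I]
Total: 9 hits, 7 misses, 4 evictions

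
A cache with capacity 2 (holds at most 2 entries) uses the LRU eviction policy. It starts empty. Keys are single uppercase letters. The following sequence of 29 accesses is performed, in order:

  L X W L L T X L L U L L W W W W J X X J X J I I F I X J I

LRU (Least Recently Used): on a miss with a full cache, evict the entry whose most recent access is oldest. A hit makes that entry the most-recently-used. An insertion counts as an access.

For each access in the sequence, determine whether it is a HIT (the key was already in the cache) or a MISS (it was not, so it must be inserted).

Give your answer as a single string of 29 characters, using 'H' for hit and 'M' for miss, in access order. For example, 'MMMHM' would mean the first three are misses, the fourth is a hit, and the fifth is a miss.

Answer: MMMMHMMMHMHHMHHHMMHHHHMHMHMMM

Derivation:
LRU simulation (capacity=2):
  1. access L: MISS. Cache (LRU->MRU): [L]
  2. access X: MISS. Cache (LRU->MRU): [L X]
  3. access W: MISS, evict L. Cache (LRU->MRU): [X W]
  4. access L: MISS, evict X. Cache (LRU->MRU): [W L]
  5. access L: HIT. Cache (LRU->MRU): [W L]
  6. access T: MISS, evict W. Cache (LRU->MRU): [L T]
  7. access X: MISS, evict L. Cache (LRU->MRU): [T X]
  8. access L: MISS, evict T. Cache (LRU->MRU): [X L]
  9. access L: HIT. Cache (LRU->MRU): [X L]
  10. access U: MISS, evict X. Cache (LRU->MRU): [L U]
  11. access L: HIT. Cache (LRU->MRU): [U L]
  12. access L: HIT. Cache (LRU->MRU): [U L]
  13. access W: MISS, evict U. Cache (LRU->MRU): [L W]
  14. access W: HIT. Cache (LRU->MRU): [L W]
  15. access W: HIT. Cache (LRU->MRU): [L W]
  16. access W: HIT. Cache (LRU->MRU): [L W]
  17. access J: MISS, evict L. Cache (LRU->MRU): [W J]
  18. access X: MISS, evict W. Cache (LRU->MRU): [J X]
  19. access X: HIT. Cache (LRU->MRU): [J X]
  20. access J: HIT. Cache (LRU->MRU): [X J]
  21. access X: HIT. Cache (LRU->MRU): [J X]
  22. access J: HIT. Cache (LRU->MRU): [X J]
  23. access I: MISS, evict X. Cache (LRU->MRU): [J I]
  24. access I: HIT. Cache (LRU->MRU): [J I]
  25. access F: MISS, evict J. Cache (LRU->MRU): [I F]
  26. access I: HIT. Cache (LRU->MRU): [F I]
  27. access X: MISS, evict F. Cache (LRU->MRU): [I X]
  28. access J: MISS, evict I. Cache (LRU->MRU): [X J]
  29. access I: MISS, evict X. Cache (LRU->MRU): [J I]
Total: 13 hits, 16 misses, 14 evictions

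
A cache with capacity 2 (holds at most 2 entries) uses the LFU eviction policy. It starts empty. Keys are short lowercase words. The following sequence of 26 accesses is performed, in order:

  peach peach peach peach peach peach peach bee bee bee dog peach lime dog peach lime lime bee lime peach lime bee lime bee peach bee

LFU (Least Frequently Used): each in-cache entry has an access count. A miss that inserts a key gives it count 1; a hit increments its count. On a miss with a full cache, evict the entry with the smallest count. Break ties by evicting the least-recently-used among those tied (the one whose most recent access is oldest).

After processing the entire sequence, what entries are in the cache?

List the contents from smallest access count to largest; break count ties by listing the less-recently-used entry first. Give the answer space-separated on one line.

Answer: bee peach

Derivation:
LFU simulation (capacity=2):
  1. access peach: MISS. Cache: [peach(c=1)]
  2. access peach: HIT, count now 2. Cache: [peach(c=2)]
  3. access peach: HIT, count now 3. Cache: [peach(c=3)]
  4. access peach: HIT, count now 4. Cache: [peach(c=4)]
  5. access peach: HIT, count now 5. Cache: [peach(c=5)]
  6. access peach: HIT, count now 6. Cache: [peach(c=6)]
  7. access peach: HIT, count now 7. Cache: [peach(c=7)]
  8. access bee: MISS. Cache: [bee(c=1) peach(c=7)]
  9. access bee: HIT, count now 2. Cache: [bee(c=2) peach(c=7)]
  10. access bee: HIT, count now 3. Cache: [bee(c=3) peach(c=7)]
  11. access dog: MISS, evict bee(c=3). Cache: [dog(c=1) peach(c=7)]
  12. access peach: HIT, count now 8. Cache: [dog(c=1) peach(c=8)]
  13. access lime: MISS, evict dog(c=1). Cache: [lime(c=1) peach(c=8)]
  14. access dog: MISS, evict lime(c=1). Cache: [dog(c=1) peach(c=8)]
  15. access peach: HIT, count now 9. Cache: [dog(c=1) peach(c=9)]
  16. access lime: MISS, evict dog(c=1). Cache: [lime(c=1) peach(c=9)]
  17. access lime: HIT, count now 2. Cache: [lime(c=2) peach(c=9)]
  18. access bee: MISS, evict lime(c=2). Cache: [bee(c=1) peach(c=9)]
  19. access lime: MISS, evict bee(c=1). Cache: [lime(c=1) peach(c=9)]
  20. access peach: HIT, count now 10. Cache: [lime(c=1) peach(c=10)]
  21. access lime: HIT, count now 2. Cache: [lime(c=2) peach(c=10)]
  22. access bee: MISS, evict lime(c=2). Cache: [bee(c=1) peach(c=10)]
  23. access lime: MISS, evict bee(c=1). Cache: [lime(c=1) peach(c=10)]
  24. access bee: MISS, evict lime(c=1). Cache: [bee(c=1) peach(c=10)]
  25. access peach: HIT, count now 11. Cache: [bee(c=1) peach(c=11)]
  26. access bee: HIT, count now 2. Cache: [bee(c=2) peach(c=11)]
Total: 15 hits, 11 misses, 9 evictions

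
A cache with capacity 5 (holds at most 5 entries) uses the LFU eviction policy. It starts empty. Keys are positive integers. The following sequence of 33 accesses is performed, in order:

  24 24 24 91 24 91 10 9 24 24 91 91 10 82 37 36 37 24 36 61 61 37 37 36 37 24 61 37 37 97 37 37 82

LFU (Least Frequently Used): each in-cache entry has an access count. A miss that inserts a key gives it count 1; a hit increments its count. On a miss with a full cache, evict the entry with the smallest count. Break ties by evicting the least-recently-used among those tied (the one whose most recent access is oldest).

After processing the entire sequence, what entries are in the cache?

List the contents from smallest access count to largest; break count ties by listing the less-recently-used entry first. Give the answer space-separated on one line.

LFU simulation (capacity=5):
  1. access 24: MISS. Cache: [24(c=1)]
  2. access 24: HIT, count now 2. Cache: [24(c=2)]
  3. access 24: HIT, count now 3. Cache: [24(c=3)]
  4. access 91: MISS. Cache: [91(c=1) 24(c=3)]
  5. access 24: HIT, count now 4. Cache: [91(c=1) 24(c=4)]
  6. access 91: HIT, count now 2. Cache: [91(c=2) 24(c=4)]
  7. access 10: MISS. Cache: [10(c=1) 91(c=2) 24(c=4)]
  8. access 9: MISS. Cache: [10(c=1) 9(c=1) 91(c=2) 24(c=4)]
  9. access 24: HIT, count now 5. Cache: [10(c=1) 9(c=1) 91(c=2) 24(c=5)]
  10. access 24: HIT, count now 6. Cache: [10(c=1) 9(c=1) 91(c=2) 24(c=6)]
  11. access 91: HIT, count now 3. Cache: [10(c=1) 9(c=1) 91(c=3) 24(c=6)]
  12. access 91: HIT, count now 4. Cache: [10(c=1) 9(c=1) 91(c=4) 24(c=6)]
  13. access 10: HIT, count now 2. Cache: [9(c=1) 10(c=2) 91(c=4) 24(c=6)]
  14. access 82: MISS. Cache: [9(c=1) 82(c=1) 10(c=2) 91(c=4) 24(c=6)]
  15. access 37: MISS, evict 9(c=1). Cache: [82(c=1) 37(c=1) 10(c=2) 91(c=4) 24(c=6)]
  16. access 36: MISS, evict 82(c=1). Cache: [37(c=1) 36(c=1) 10(c=2) 91(c=4) 24(c=6)]
  17. access 37: HIT, count now 2. Cache: [36(c=1) 10(c=2) 37(c=2) 91(c=4) 24(c=6)]
  18. access 24: HIT, count now 7. Cache: [36(c=1) 10(c=2) 37(c=2) 91(c=4) 24(c=7)]
  19. access 36: HIT, count now 2. Cache: [10(c=2) 37(c=2) 36(c=2) 91(c=4) 24(c=7)]
  20. access 61: MISS, evict 10(c=2). Cache: [61(c=1) 37(c=2) 36(c=2) 91(c=4) 24(c=7)]
  21. access 61: HIT, count now 2. Cache: [37(c=2) 36(c=2) 61(c=2) 91(c=4) 24(c=7)]
  22. access 37: HIT, count now 3. Cache: [36(c=2) 61(c=2) 37(c=3) 91(c=4) 24(c=7)]
  23. access 37: HIT, count now 4. Cache: [36(c=2) 61(c=2) 91(c=4) 37(c=4) 24(c=7)]
  24. access 36: HIT, count now 3. Cache: [61(c=2) 36(c=3) 91(c=4) 37(c=4) 24(c=7)]
  25. access 37: HIT, count now 5. Cache: [61(c=2) 36(c=3) 91(c=4) 37(c=5) 24(c=7)]
  26. access 24: HIT, count now 8. Cache: [61(c=2) 36(c=3) 91(c=4) 37(c=5) 24(c=8)]
  27. access 61: HIT, count now 3. Cache: [36(c=3) 61(c=3) 91(c=4) 37(c=5) 24(c=8)]
  28. access 37: HIT, count now 6. Cache: [36(c=3) 61(c=3) 91(c=4) 37(c=6) 24(c=8)]
  29. access 37: HIT, count now 7. Cache: [36(c=3) 61(c=3) 91(c=4) 37(c=7) 24(c=8)]
  30. access 97: MISS, evict 36(c=3). Cache: [97(c=1) 61(c=3) 91(c=4) 37(c=7) 24(c=8)]
  31. access 37: HIT, count now 8. Cache: [97(c=1) 61(c=3) 91(c=4) 24(c=8) 37(c=8)]
  32. access 37: HIT, count now 9. Cache: [97(c=1) 61(c=3) 91(c=4) 24(c=8) 37(c=9)]
  33. access 82: MISS, evict 97(c=1). Cache: [82(c=1) 61(c=3) 91(c=4) 24(c=8) 37(c=9)]
Total: 23 hits, 10 misses, 5 evictions

Answer: 82 61 91 24 37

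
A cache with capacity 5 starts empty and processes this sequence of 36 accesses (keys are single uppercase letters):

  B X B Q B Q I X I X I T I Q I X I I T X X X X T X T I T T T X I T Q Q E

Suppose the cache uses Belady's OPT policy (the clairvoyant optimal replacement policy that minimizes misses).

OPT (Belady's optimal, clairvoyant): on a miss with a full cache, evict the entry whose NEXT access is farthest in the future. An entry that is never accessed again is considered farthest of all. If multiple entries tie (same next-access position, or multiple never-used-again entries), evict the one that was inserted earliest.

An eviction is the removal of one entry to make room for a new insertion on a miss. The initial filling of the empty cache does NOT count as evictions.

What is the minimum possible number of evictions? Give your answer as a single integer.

Answer: 1

Derivation:
OPT (Belady) simulation (capacity=5):
  1. access B: MISS. Cache: [B]
  2. access X: MISS. Cache: [B X]
  3. access B: HIT. Next use of B: step 5. Cache: [B X]
  4. access Q: MISS. Cache: [B X Q]
  5. access B: HIT. Next use of B: never. Cache: [B X Q]
  6. access Q: HIT. Next use of Q: step 14. Cache: [B X Q]
  7. access I: MISS. Cache: [B X Q I]
  8. access X: HIT. Next use of X: step 10. Cache: [B X Q I]
  9. access I: HIT. Next use of I: step 11. Cache: [B X Q I]
  10. access X: HIT. Next use of X: step 16. Cache: [B X Q I]
  11. access I: HIT. Next use of I: step 13. Cache: [B X Q I]
  12. access T: MISS. Cache: [B X Q I T]
  13. access I: HIT. Next use of I: step 15. Cache: [B X Q I T]
  14. access Q: HIT. Next use of Q: step 34. Cache: [B X Q I T]
  15. access I: HIT. Next use of I: step 17. Cache: [B X Q I T]
  16. access X: HIT. Next use of X: step 20. Cache: [B X Q I T]
  17. access I: HIT. Next use of I: step 18. Cache: [B X Q I T]
  18. access I: HIT. Next use of I: step 27. Cache: [B X Q I T]
  19. access T: HIT. Next use of T: step 24. Cache: [B X Q I T]
  20. access X: HIT. Next use of X: step 21. Cache: [B X Q I T]
  21. access X: HIT. Next use of X: step 22. Cache: [B X Q I T]
  22. access X: HIT. Next use of X: step 23. Cache: [B X Q I T]
  23. access X: HIT. Next use of X: step 25. Cache: [B X Q I T]
  24. access T: HIT. Next use of T: step 26. Cache: [B X Q I T]
  25. access X: HIT. Next use of X: step 31. Cache: [B X Q I T]
  26. access T: HIT. Next use of T: step 28. Cache: [B X Q I T]
  27. access I: HIT. Next use of I: step 32. Cache: [B X Q I T]
  28. access T: HIT. Next use of T: step 29. Cache: [B X Q I T]
  29. access T: HIT. Next use of T: step 30. Cache: [B X Q I T]
  30. access T: HIT. Next use of T: step 33. Cache: [B X Q I T]
  31. access X: HIT. Next use of X: never. Cache: [B X Q I T]
  32. access I: HIT. Next use of I: never. Cache: [B X Q I T]
  33. access T: HIT. Next use of T: never. Cache: [B X Q I T]
  34. access Q: HIT. Next use of Q: step 35. Cache: [B X Q I T]
  35. access Q: HIT. Next use of Q: never. Cache: [B X Q I T]
  36. access E: MISS, evict B (next use: never). Cache: [X Q I T E]
Total: 30 hits, 6 misses, 1 evictions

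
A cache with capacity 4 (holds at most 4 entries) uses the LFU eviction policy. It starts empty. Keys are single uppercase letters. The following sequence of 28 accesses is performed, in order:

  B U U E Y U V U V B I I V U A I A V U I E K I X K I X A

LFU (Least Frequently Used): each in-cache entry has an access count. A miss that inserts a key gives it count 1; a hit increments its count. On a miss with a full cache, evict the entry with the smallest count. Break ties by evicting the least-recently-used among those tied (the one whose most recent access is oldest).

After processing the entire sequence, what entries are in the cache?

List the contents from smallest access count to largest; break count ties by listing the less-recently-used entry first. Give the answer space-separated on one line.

LFU simulation (capacity=4):
  1. access B: MISS. Cache: [B(c=1)]
  2. access U: MISS. Cache: [B(c=1) U(c=1)]
  3. access U: HIT, count now 2. Cache: [B(c=1) U(c=2)]
  4. access E: MISS. Cache: [B(c=1) E(c=1) U(c=2)]
  5. access Y: MISS. Cache: [B(c=1) E(c=1) Y(c=1) U(c=2)]
  6. access U: HIT, count now 3. Cache: [B(c=1) E(c=1) Y(c=1) U(c=3)]
  7. access V: MISS, evict B(c=1). Cache: [E(c=1) Y(c=1) V(c=1) U(c=3)]
  8. access U: HIT, count now 4. Cache: [E(c=1) Y(c=1) V(c=1) U(c=4)]
  9. access V: HIT, count now 2. Cache: [E(c=1) Y(c=1) V(c=2) U(c=4)]
  10. access B: MISS, evict E(c=1). Cache: [Y(c=1) B(c=1) V(c=2) U(c=4)]
  11. access I: MISS, evict Y(c=1). Cache: [B(c=1) I(c=1) V(c=2) U(c=4)]
  12. access I: HIT, count now 2. Cache: [B(c=1) V(c=2) I(c=2) U(c=4)]
  13. access V: HIT, count now 3. Cache: [B(c=1) I(c=2) V(c=3) U(c=4)]
  14. access U: HIT, count now 5. Cache: [B(c=1) I(c=2) V(c=3) U(c=5)]
  15. access A: MISS, evict B(c=1). Cache: [A(c=1) I(c=2) V(c=3) U(c=5)]
  16. access I: HIT, count now 3. Cache: [A(c=1) V(c=3) I(c=3) U(c=5)]
  17. access A: HIT, count now 2. Cache: [A(c=2) V(c=3) I(c=3) U(c=5)]
  18. access V: HIT, count now 4. Cache: [A(c=2) I(c=3) V(c=4) U(c=5)]
  19. access U: HIT, count now 6. Cache: [A(c=2) I(c=3) V(c=4) U(c=6)]
  20. access I: HIT, count now 4. Cache: [A(c=2) V(c=4) I(c=4) U(c=6)]
  21. access E: MISS, evict A(c=2). Cache: [E(c=1) V(c=4) I(c=4) U(c=6)]
  22. access K: MISS, evict E(c=1). Cache: [K(c=1) V(c=4) I(c=4) U(c=6)]
  23. access I: HIT, count now 5. Cache: [K(c=1) V(c=4) I(c=5) U(c=6)]
  24. access X: MISS, evict K(c=1). Cache: [X(c=1) V(c=4) I(c=5) U(c=6)]
  25. access K: MISS, evict X(c=1). Cache: [K(c=1) V(c=4) I(c=5) U(c=6)]
  26. access I: HIT, count now 6. Cache: [K(c=1) V(c=4) U(c=6) I(c=6)]
  27. access X: MISS, evict K(c=1). Cache: [X(c=1) V(c=4) U(c=6) I(c=6)]
  28. access A: MISS, evict X(c=1). Cache: [A(c=1) V(c=4) U(c=6) I(c=6)]
Total: 14 hits, 14 misses, 10 evictions

Answer: A V U I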